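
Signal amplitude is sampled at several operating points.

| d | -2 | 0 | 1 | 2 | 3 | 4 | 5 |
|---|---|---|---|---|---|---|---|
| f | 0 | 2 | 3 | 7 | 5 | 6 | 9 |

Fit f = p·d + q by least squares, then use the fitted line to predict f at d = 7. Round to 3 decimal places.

f̂ = 10.705

Sums needed: Σd·d = 59, Σd = 13, Σ1 = 7.
And Σd·f = 101, Σf = 32.
Δ = 59·7 − 13² = 244.
p = (101·7 − 13·32)/244 = 291/244; q = (59·32 − 13·101)/244 = 575/244.
At d = 7: f̂ = (291/244)·(7) + (575/244)·(1) = 653/61.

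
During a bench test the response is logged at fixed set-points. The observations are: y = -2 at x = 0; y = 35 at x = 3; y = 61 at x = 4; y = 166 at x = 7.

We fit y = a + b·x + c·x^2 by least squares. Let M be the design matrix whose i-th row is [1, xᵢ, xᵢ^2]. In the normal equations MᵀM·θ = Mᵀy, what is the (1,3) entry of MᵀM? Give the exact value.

74

Row 1 ↔ basis 1, column 3 ↔ basis x^2, so (MᵀM)_{1,3} = Σᵢ x^2 = (1)·(0) + (1)·(9) + (1)·(16) + (1)·(49) = 74.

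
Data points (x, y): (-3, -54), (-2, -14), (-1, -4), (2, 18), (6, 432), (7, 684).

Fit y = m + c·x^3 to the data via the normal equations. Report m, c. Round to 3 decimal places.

From the data, Σ1 = 6, Σx^3 = 531, Σx^3·x^3 = 165163.
For Aᵀy: Σy = 1062, Σx^3·y = 329642.
Eliminating c: 165163·(row 1) − 531·(row 2) gives 709017·m = 165163·1062 − 531·329642 = 363204, so m = 121068/236339.
Then c = (329642 − 531·(121068/236339))/165163 = 471310/236339.

m = 0.512, c = 1.994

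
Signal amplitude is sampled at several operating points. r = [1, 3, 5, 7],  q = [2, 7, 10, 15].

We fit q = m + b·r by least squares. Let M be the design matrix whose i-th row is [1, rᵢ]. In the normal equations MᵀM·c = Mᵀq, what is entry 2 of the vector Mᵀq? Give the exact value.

178

Entry 2 ↔ basis r, so (Mᵀq)_{2} = Σᵢ (r)·qᵢ = (1)·(2) + (3)·(7) + (5)·(10) + (7)·(15) = 178.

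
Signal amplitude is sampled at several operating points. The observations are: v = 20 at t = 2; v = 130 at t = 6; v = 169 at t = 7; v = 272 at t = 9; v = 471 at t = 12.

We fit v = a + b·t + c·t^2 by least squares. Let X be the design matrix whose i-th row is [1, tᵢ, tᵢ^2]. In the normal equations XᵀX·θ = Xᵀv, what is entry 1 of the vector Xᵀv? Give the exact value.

Entry 1 ↔ basis 1, so (Xᵀv)_{1} = Σᵢ vᵢ = (1)·(20) + (1)·(130) + (1)·(169) + (1)·(272) + (1)·(471) = 1062.

1062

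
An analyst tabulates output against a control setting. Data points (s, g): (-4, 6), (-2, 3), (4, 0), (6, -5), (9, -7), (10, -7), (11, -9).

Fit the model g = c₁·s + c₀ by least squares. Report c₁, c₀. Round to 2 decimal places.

Setting ∂/∂c₁ … = 0 gives: 374·c₁ + 34·c₀ = -292;  34·c₁ + 7·c₀ = -19.
(Σs·s = 374, Σs = 34, Σ1 = 7, Σs·g = -292, Σg = -19.)
Eliminating c₀: 7·(row 1) − 34·(row 2) gives 1462·c₁ = 7·(-292) − 34·(-19) = -1398, so c₁ = -699/731.
Then c₀ = ((-19) − 34·(-699/731))/7 = 83/43.

c₁ = -0.96, c₀ = 1.93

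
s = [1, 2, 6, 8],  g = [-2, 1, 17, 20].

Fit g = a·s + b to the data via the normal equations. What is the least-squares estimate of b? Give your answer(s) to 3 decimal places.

b = -5.145

Compute the Gram sums: Σs·s = 105, Σs = 17, Σ1 = 4.
And Σs·g = 262, Σg = 36.
Normal equations: [[105, 17]; [17, 4]]·[a, b]ᵀ = [262, 36]ᵀ.
Δ = 105·4 − 17² = 131.
a = (262·4 − 17·36)/131 = 436/131; b = (105·36 − 17·262)/131 = -674/131.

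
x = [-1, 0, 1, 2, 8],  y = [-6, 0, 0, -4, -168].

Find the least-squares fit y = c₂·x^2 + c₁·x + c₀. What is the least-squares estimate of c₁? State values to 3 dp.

c₁ = 3.618

Compute the Gram sums: Σx^2·x^2 = 4114, Σx^2·x = 520, Σx^2 = 70, Σx·x = 70, Σx = 10, Σ1 = 5.
Right-hand side: Σx^2·y = -10774, Σx·y = -1346, Σy = -178.
Normal equations: [[4114, 520, 70]; [520, 70, 10]; [70, 10, 5]]·[c₂, c₁, c₀]ᵀ = [-10774, -1346, -178]ᵀ.
Inverting the 3×3 Gram matrix, [c₂, c₁, c₀]ᵀ = [-379/123, 445/123, 62/205]ᵀ.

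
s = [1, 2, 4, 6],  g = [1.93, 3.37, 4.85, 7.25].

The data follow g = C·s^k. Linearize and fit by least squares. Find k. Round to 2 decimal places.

k = 0.71

Taking logs, ln g = k·ln s + ln C, so regress ln g on ln s.
XᵀX = [[5.6127, 3.8712]; [3.8712, 4]], rhs = [6.5805, 5.4324]ᵀ  (here Σln s = 3.8712, Σ(ln s)² = 5.6127, Σln g = 5.4324, Σln s·ln g = 6.5805).
Slope k = (n·Σln s·ln g − Σln s·Σln g)/(n·Σ(ln s)² − (Σln s)²) = (4·6.5805 − 3.8712·5.4324)/7.4645 = 0.70897; ln C = (Σln g − k·Σln s)/n = 0.67196.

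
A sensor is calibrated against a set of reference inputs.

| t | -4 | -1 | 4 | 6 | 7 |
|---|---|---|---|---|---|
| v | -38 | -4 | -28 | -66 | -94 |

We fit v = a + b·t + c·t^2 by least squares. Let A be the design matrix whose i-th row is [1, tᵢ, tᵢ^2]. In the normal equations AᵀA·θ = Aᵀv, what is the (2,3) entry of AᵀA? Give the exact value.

Row 2 ↔ basis t, column 3 ↔ basis t^2, so (AᵀA)_{2,3} = Σᵢ (t)·(t^2) = (-4)·(16) + (-1)·(1) + (4)·(16) + (6)·(36) + (7)·(49) = 558.

558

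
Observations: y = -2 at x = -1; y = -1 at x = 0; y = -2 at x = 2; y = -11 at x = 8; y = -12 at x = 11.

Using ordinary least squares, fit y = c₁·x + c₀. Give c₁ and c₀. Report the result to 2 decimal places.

From the data, Σx·x = 190, Σx = 20, Σ1 = 5.
Moment sums: Σx·y = -222, Σy = -28.
Normal equations: [[190, 20]; [20, 5]]·[c₁, c₀]ᵀ = [-222, -28]ᵀ.
Δ = 190·5 − 20² = 550.
c₁ = ((-222)·5 − 20·(-28))/550 = -1; c₀ = (190·(-28) − 20·(-222))/550 = -8/5.

c₁ = -1.00, c₀ = -1.60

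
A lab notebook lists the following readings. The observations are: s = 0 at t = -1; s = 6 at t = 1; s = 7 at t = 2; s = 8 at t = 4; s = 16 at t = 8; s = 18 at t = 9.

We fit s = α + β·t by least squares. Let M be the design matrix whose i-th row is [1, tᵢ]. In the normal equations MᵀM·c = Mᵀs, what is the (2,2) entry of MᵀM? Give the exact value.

167

Row 2 ↔ basis t, column 2 ↔ basis t, so (MᵀM)_{2,2} = Σᵢ (t)·(t) = (-1)·(-1) + (1)·(1) + (2)·(2) + (4)·(4) + (8)·(8) + (9)·(9) = 167.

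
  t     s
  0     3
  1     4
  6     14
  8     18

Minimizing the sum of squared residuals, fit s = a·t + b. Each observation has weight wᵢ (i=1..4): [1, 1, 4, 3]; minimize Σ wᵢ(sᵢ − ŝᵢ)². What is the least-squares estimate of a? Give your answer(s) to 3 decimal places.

a = 1.922

Sums needed: Σwᵢ·t·t = 337, Σwᵢ·t = 49, Σwᵢ·1 = 9.
For MᵀWs: Σwᵢ·t·s = 772, Σwᵢ·s = 117.
Normal equations: [[337, 49]; [49, 9]]·[a, b]ᵀ = [772, 117]ᵀ.
det = 337·9 − 49² = 632.
a = (772·9 − 49·117)/632 = 1215/632; b = (337·117 − 49·772)/632 = 1601/632.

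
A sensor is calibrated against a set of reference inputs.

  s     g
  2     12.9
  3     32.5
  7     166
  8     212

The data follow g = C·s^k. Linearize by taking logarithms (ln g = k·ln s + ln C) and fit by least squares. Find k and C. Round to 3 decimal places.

Taking logs, ln g = k·ln s + ln C, so regress ln g on ln s.
Sums: Σln s = 5.8171, Σ(ln s)² = 9.7980, Σln g = 16.5070, Σln s·ln g = 26.6832.
Normal system: [[9.7980, 5.8171]; [5.8171, 4]]·[k, ln C]ᵀ = [26.6832, 16.5070]ᵀ.
Slope k = (n·Σln s·ln g − Σln s·Σln g)/(n·Σ(ln s)² − (Σln s)²) = (4·26.6832 − 5.8171·16.5070)/5.3534 = 2.00054; ln C = (Σln g − k·Σln s)/n = 1.21742, so C = exp(1.21742) = 3.37846.

k = 2.001, C = 3.378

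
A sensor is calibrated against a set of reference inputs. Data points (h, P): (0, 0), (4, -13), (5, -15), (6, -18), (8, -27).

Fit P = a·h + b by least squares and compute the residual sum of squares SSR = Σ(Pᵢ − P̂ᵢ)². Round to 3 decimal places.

SSR = 4.182

Forming XᵀX = [[141, 23]; [23, 5]] and XᵀP = [-451, -73]ᵀ gives XᵀX·[a, b]ᵀ = XᵀP.
Determinant 141·5 − 23² = 176.
a = ((-451)·5 − 23·(-73))/176 = -36/11; b = (141·(-73) − 23·(-451))/176 = 5/11.
Residuals: -5/11, -4/11, 10/11, 13/11, -14/11; SSR = 46/11.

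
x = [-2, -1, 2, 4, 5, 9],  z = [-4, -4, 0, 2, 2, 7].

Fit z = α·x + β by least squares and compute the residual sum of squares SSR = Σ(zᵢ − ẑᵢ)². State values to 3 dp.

SSR = 1.300

The normal system AᵀA·[α, β]ᵀ = Aᵀz is [[131, 17]; [17, 6]]·[α, β]ᵀ = [93, 3]ᵀ.
Δ = 131·6 − 17² = 497.
α = (93·6 − 17·3)/497 = 507/497; β = (131·3 − 17·93)/497 = -1188/497.
Residuals: 214/497, -293/497, 174/497, 22/71, -353/497, 104/497; SSR = 646/497.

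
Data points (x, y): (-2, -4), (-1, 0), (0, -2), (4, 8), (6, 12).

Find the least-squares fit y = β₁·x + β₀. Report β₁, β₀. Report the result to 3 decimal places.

Setting ∂/∂β₁ … = 0 gives: 57·β₁ + 7·β₀ = 112;  7·β₁ + 5·β₀ = 14.
Eliminating β₀: 5·(row 1) − 7·(row 2) gives 236·β₁ = 5·112 − 7·14 = 462, so β₁ = 231/118.
Then β₀ = (14 − 7·(231/118))/5 = 7/118.

β₁ = 1.958, β₀ = 0.059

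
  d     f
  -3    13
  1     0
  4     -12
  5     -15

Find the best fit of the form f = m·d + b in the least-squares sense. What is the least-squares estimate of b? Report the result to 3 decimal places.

Entries of XᵀX: Σd·d = 51, Σd = 7, Σ1 = 4.
Moment sums: Σd·f = -162, Σf = -14.
Normal equations: [[51, 7]; [7, 4]]·[m, b]ᵀ = [-162, -14]ᵀ.
Eliminating b: 4·(row 1) − 7·(row 2) gives 155·m = 4·(-162) − 7·(-14) = -550, so m = -110/31.
Then b = ((-14) − 7·(-110/31))/4 = 84/31.

b = 2.710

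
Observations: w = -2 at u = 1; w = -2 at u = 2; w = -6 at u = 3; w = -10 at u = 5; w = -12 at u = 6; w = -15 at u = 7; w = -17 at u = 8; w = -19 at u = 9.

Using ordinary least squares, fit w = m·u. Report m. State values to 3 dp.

m = -2.074

Entries of AᵀA: Σu·u = 269.
For Aᵀw: Σu·w = -558.
Hence m = -558 / 269 ≈ -2.07435.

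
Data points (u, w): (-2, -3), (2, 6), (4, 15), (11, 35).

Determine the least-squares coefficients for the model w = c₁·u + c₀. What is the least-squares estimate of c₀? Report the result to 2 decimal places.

c₀ = 2.08

XᵀX·[c₁, c₀]ᵀ = Xᵀw reads: 145·c₁ + 15·c₀ = 463;  15·c₁ + 4·c₀ = 53.
(Σu·u = 145, Σu = 15, Σ1 = 4, Σu·w = 463, Σw = 53.)
Determinant 145·4 − 15² = 355.
c₁ = (463·4 − 15·53)/355 = 1057/355; c₀ = (145·53 − 15·463)/355 = 148/71.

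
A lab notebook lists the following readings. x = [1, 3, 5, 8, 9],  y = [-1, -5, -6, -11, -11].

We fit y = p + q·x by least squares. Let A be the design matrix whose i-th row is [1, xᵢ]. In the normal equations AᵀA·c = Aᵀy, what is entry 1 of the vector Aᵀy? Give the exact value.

Entry 1 ↔ basis 1, so (Aᵀy)_{1} = Σᵢ yᵢ = (1)·(-1) + (1)·(-5) + (1)·(-6) + (1)·(-11) + (1)·(-11) = -34.

-34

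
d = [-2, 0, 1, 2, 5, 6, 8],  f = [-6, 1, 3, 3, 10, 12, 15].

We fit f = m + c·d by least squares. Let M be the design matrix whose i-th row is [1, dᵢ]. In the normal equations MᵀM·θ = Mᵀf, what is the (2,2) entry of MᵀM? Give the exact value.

134

Row 2 ↔ basis d, column 2 ↔ basis d, so (MᵀM)_{2,2} = Σᵢ (d)·(d) = (-2)·(-2) + (0)·(0) + (1)·(1) + (2)·(2) + (5)·(5) + (6)·(6) + (8)·(8) = 134.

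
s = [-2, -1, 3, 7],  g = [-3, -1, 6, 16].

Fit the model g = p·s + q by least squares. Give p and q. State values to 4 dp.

AᵀA·[p, q]ᵀ = Aᵀg reads: 63·p + 7·q = 137;  7·p + 4·q = 18.
(Σs·s = 63, Σs = 7, Σ1 = 4, Σs·g = 137, Σg = 18.)
Δ = 63·4 − 7² = 203.
p = (137·4 − 7·18)/203 = 422/203; q = (63·18 − 7·137)/203 = 25/29.

p = 2.0788, q = 0.8621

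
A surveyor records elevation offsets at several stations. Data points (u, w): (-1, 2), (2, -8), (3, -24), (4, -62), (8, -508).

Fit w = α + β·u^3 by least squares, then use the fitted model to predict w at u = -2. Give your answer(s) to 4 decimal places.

Normal-equation sums: Σ1 = 5, Σu^3 = 610, Σu^3·u^3 = 267034.
Moment sums: Σw = -600, Σu^3·w = -264778.
MᵀM·[α, β]ᵀ = Mᵀw becomes [[5, 610]; [610, 267034]]·[α, β]ᵀ = [-600, -264778]ᵀ.
Eliminating β: 267034·(row 1) − 610·(row 2) gives 963070·α = 267034·(-600) − 610·(-264778) = 1294180, so α = 129418/96307.
Then β = ((-264778) − 610·(129418/96307))/267034 = -95789/96307.
At u = -2: ŵ = (129418/96307)·(1) + (-95789/96307)·(-8) = 895730/96307.

ŵ = 9.3008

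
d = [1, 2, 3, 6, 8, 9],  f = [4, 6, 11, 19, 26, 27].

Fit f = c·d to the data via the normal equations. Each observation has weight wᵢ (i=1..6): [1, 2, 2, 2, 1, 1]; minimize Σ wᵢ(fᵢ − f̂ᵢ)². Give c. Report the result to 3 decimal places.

c = 3.168

The normal equations are: 244·c = 773.
(Σwᵢ·d·d = 244, Σwᵢ·d·f = 773.)
Hence c = 773 / 244 ≈ 3.16803.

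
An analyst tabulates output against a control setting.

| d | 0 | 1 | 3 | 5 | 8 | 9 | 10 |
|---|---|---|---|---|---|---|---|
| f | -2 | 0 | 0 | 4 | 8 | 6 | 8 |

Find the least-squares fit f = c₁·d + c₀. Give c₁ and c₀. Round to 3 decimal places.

From the data, Σd·d = 280, Σd = 36, Σ1 = 7.
For Mᵀf: Σd·f = 218, Σf = 24.
So MᵀM·[c₁, c₀]ᵀ = Mᵀf: [[280, 36]; [36, 7]]·[c₁, c₀]ᵀ = [218, 24]ᵀ.
Eliminating c₀: 7·(row 1) − 36·(row 2) gives 664·c₁ = 7·218 − 36·24 = 662, so c₁ = 331/332.
Then c₀ = (24 − 36·(331/332))/7 = -141/83.

c₁ = 0.997, c₀ = -1.699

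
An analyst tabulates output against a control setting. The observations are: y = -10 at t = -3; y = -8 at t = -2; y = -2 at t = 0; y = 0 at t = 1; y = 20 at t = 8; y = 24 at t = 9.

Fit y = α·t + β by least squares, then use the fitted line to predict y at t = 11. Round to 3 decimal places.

Entries of XᵀX: Σt·t = 159, Σt = 13, Σ1 = 6.
And Σt·y = 422, Σy = 24.
So XᵀX·[α, β]ᵀ = Xᵀy: [[159, 13]; [13, 6]]·[α, β]ᵀ = [422, 24]ᵀ.
Determinant 159·6 − 13² = 785.
α = (422·6 − 13·24)/785 = 444/157; β = (159·24 − 13·422)/785 = -334/157.
At t = 11: ŷ = (444/157)·(11) + (-334/157)·(1) = 4550/157.

ŷ = 28.981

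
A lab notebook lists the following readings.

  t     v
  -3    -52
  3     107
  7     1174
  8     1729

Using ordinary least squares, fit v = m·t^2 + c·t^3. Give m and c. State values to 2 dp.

Compute the Gram sums: Σt^2·t^2 = 6659, Σt^2·t^3 = 49575, Σt^3·t^3 = 381251.
For Xᵀv: Σt^2·v = 168677, Σt^3·v = 1292223.
XᵀX·[m, c]ᵀ = Xᵀv becomes [[6659, 49575]; [49575, 381251]]·[m, c]ᵀ = [168677, 1292223]ᵀ.
Eliminating c: 381251·(row 1) − 49575·(row 2) gives 81069784·m = 381251·168677 − 49575·1292223 = 246319702, so m = 123159851/40534892.
Then c = (1292223 − 49575·(123159851/40534892))/381251 = 121375341/40534892.

m = 3.04, c = 2.99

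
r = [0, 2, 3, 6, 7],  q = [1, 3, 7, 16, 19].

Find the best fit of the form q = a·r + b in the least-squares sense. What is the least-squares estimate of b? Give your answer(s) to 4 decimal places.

Compute the Gram sums: Σr·r = 98, Σr = 18, Σ1 = 5.
For Mᵀq: Σr·q = 256, Σq = 46.
Normal equations: [[98, 18]; [18, 5]]·[a, b]ᵀ = [256, 46]ᵀ.
Eliminating b: 5·(row 1) − 18·(row 2) gives 166·a = 5·256 − 18·46 = 452, so a = 226/83.
Then b = (46 − 18·(226/83))/5 = -50/83.

b = -0.6024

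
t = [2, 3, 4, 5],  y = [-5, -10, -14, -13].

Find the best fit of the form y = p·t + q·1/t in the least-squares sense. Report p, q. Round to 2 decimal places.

p = -2.98, q = -0.04

Entries of MᵀM: Σt·t = 54, Σt·1/t = 4, Σ1/t·1/t = 1669/3600.
Moment sums: Σt·y = -161, Σ1/t·y = -179/15.
Normal equations: [[54, 4]; [4, 1669/3600]]·[p, q]ᵀ = [-161, -179/15]ᵀ.
Eliminating q: (1669/3600)·(row 1) − 4·(row 2) gives (1807/200)·p = (1669/3600)·(-161) − 4·(-179/15) = -96869/3600, so p = -96869/32526.
Then q = ((-179/15) − 4·(-96869/32526))/(1669/3600) = -80/1807.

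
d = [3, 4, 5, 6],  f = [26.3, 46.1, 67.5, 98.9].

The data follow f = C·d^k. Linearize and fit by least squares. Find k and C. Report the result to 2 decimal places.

Taking logs, ln f = k·ln d + ln C, so regress ln f on ln d.
XᵀX = [[8.9295, 5.8861]; [5.8861, 4]], rhs = [23.9133, 15.9066]ᵀ  (here Σln d = 5.8861, Σ(ln d)² = 8.9295, Σln f = 15.9066, Σln d·ln f = 23.9133).
Solving (det = 1.0716): k = 1.88996, ln C = 1.19553, so C = exp(1.19553) = 3.30532.

k = 1.89, C = 3.31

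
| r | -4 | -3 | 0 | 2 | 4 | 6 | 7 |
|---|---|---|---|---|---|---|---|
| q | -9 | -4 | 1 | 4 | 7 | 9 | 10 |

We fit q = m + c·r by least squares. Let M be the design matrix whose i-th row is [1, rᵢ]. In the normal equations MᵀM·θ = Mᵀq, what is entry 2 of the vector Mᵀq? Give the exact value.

208

Entry 2 ↔ basis r, so (Mᵀq)_{2} = Σᵢ (r)·qᵢ = (-4)·(-9) + (-3)·(-4) + (0)·(1) + (2)·(4) + (4)·(7) + (6)·(9) + (7)·(10) = 208.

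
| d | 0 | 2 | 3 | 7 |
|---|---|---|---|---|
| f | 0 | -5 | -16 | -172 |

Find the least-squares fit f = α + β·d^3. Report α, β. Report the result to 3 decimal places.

With design matrix M, MᵀM = [[4, 378]; [378, 118442]] and Mᵀf = [-193, -59468]ᵀ.
Determinant 4·118442 − 378² = 330884.
α = ((-193)·118442 − 378·(-59468))/330884 = -190201/165442; β = (4·(-59468) − 378·(-193))/330884 = -82459/165442.

α = -1.150, β = -0.498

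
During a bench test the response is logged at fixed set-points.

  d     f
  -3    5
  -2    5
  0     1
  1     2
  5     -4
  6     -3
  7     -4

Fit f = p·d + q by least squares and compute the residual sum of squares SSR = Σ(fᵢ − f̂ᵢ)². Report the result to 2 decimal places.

From the data, Σd·d = 124, Σd = 14, Σ1 = 7.
For Mᵀf: Σd·f = -89, Σf = 2.
Δ = 124·7 − 14² = 672.
p = ((-89)·7 − 14·2)/672 = -31/32; q = (124·2 − 14·(-89))/672 = 249/112.
Residuals: -29/224, 47/56, -137/112, 167/224, -309/224, 33/56, 125/224; SSR = 1195/224.

SSR = 5.33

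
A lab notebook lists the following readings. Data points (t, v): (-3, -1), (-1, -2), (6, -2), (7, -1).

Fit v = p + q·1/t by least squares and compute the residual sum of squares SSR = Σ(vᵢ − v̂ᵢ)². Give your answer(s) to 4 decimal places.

From the data, Σ1 = 4, Σ1/t = -43/42, Σ1/t·1/t = 2045/1764.
Right-hand side: Σv = -6, Σ1/t·v = 13/7.
So MᵀM·[p, q]ᵀ = Mᵀv: [[4, -43/42]; [-43/42, 2045/1764]]·[p, q]ᵀ = [-6, 13/7]ᵀ.
Determinant 4·(2045/1764) − (-43/42)² = 6331/1764.
p = ((-6)·(2045/1764) − (-43/42)·(13/7))/(6331/1764) = -8916/6331; q = (4·(13/7) − (-43/42)·(-6))/(6331/1764) = 2268/6331.
Residuals: 257/487, -1478/6331, -4124/6331, 2261/6331; SSR = 5602/6331.

SSR = 0.8849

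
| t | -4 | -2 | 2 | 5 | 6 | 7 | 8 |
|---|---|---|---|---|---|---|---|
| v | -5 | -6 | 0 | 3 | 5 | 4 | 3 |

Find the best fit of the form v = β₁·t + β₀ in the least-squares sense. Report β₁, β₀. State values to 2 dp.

β₁ = 0.90, β₀ = -2.27

From the data, Σt·t = 198, Σt = 22, Σ1 = 7.
For Aᵀv: Σt·v = 129, Σv = 4.
AᵀA·[β₁, β₀]ᵀ = Aᵀv becomes [[198, 22]; [22, 7]]·[β₁, β₀]ᵀ = [129, 4]ᵀ.
Eliminating β₀: 7·(row 1) − 22·(row 2) gives 902·β₁ = 7·129 − 22·4 = 815, so β₁ = 815/902.
Then β₀ = (4 − 22·(815/902))/7 = -93/41.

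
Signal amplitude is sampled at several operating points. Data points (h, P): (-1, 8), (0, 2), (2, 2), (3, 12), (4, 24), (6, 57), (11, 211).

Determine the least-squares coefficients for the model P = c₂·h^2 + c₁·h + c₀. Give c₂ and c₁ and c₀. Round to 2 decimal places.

c₂ = 1.98, c₁ = -2.84, c₀ = 2.25

Forming XᵀX = [[16291, 1645, 187]; [1645, 187, 25]; [187, 25, 7]] and XᵀP = [28091, 2791, 316]ᵀ gives XᵀX·[c₂, c₁, c₀]ᵀ = XᵀP.
Row-reducing yields c₂ = 3025/1524, c₁ = -82117/28956, c₀ = 5419/2413.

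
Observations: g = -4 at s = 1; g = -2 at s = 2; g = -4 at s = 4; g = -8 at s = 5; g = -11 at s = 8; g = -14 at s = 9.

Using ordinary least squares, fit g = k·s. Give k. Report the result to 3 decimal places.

k = -1.455

With design matrix A, AᵀA = [[191]] and Aᵀg = [-278]ᵀ.
k = (-278)/191 = -1.4555.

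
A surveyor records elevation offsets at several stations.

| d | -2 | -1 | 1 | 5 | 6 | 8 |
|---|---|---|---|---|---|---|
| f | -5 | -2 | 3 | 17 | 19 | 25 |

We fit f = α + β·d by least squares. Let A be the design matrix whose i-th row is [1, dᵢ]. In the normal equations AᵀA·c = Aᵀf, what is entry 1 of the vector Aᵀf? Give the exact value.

Entry 1 ↔ basis 1, so (Aᵀf)_{1} = Σᵢ fᵢ = (1)·(-5) + (1)·(-2) + (1)·(3) + (1)·(17) + (1)·(19) + (1)·(25) = 57.

57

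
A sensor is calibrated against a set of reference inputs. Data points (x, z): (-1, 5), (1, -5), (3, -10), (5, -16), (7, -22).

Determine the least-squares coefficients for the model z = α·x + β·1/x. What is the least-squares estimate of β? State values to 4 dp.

Entries of MᵀM: Σx·x = 85, Σx·1/x = 5, Σ1/x·1/x = 23941/11025.
Moment sums: Σx·z = -274, Σ1/x·z = -2066/105.
Normal equations: [[85, 5]; [5, 23941/11025]]·[α, β]ᵀ = [-274, -2066/105]ᵀ.
det = 85·(23941/11025) − 5² = 351872/2205.
α = ((-274)·(23941/11025) − 5·(-2066/105))/(351872/2205) = -342199/109960; β = (85·(-2066/105) − 5·(-274))/(351872/2205) = -41685/21992.

β = -1.8955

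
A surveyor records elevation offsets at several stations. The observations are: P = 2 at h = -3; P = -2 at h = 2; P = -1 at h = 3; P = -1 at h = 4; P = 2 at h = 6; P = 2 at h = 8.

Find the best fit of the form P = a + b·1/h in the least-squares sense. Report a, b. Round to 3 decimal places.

With design matrix M, MᵀM = [[6, 25/24]; [25/24, 37/64]] and MᵀP = [2, -5/3]ᵀ.
Determinant 6·(37/64) − (25/24)² = 1373/576.
a = (2·(37/64) − (25/24)·(-5/3))/(1373/576) = 1666/1373; b = (6·(-5/3) − (25/24)·2)/(1373/576) = -6960/1373.

a = 1.213, b = -5.069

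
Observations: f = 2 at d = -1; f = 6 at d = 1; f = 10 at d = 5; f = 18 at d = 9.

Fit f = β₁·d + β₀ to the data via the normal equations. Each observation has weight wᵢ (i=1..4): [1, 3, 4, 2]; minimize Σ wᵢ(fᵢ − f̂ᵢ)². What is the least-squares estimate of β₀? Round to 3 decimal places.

With design matrix X, XᵀWX = [[266, 40]; [40, 10]] and XᵀWf = [540, 96]ᵀ.
Δ = 266·10 − 40² = 1060.
β₁ = (540·10 − 40·96)/1060 = 78/53; β₀ = (266·96 − 40·540)/1060 = 984/265.

β₀ = 3.713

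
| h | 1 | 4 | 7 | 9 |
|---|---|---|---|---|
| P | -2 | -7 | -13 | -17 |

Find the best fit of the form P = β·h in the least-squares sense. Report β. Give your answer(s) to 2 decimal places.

MᵀM·[β]ᵀ = MᵀP reads: 147·β = -274.
Hence β = -274 / 147 ≈ -1.86395.

β = -1.86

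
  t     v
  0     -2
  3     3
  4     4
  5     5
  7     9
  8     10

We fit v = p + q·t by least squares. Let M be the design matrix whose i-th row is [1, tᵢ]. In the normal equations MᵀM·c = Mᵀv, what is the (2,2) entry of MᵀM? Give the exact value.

163

Row 2 ↔ basis t, column 2 ↔ basis t, so (MᵀM)_{2,2} = Σᵢ (t)·(t) = (0)·(0) + (3)·(3) + (4)·(4) + (5)·(5) + (7)·(7) + (8)·(8) = 163.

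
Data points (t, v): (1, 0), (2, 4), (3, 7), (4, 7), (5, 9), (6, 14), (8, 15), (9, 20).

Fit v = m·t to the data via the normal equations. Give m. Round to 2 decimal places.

m = 2.06

Compute the Gram sums: Σt·t = 236.
Moment sums: Σt·v = 486.
Hence m = 486 / 236 ≈ 2.05932.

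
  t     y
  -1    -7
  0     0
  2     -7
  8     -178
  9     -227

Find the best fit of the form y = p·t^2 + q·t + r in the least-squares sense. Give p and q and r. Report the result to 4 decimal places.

Normal-equation sums: Σt^2·t^2 = 10674, Σt^2·t = 1248, Σt^2 = 150, Σt·t = 150, Σt = 18, Σ1 = 5.
Right-hand side: Σt^2·y = -29814, Σt·y = -3474, Σy = -419.
So AᵀA·[p, q, r]ᵀ = Aᵀy: [[10674, 1248, 150]; [1248, 150, 18]; [150, 18, 5]]·[p, q, r]ᵀ = [-29814, -3474, -419]ᵀ.
Inverting the 3×3 Gram matrix, [p, q, r]ᵀ = [-10770/3439, 10158/3439, -1657/3439]ᵀ.

p = -3.1317, q = 2.9538, r = -0.4818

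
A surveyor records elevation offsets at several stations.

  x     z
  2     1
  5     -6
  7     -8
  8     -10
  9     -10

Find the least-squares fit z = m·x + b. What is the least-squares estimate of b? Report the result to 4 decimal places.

b = 3.3442

MᵀM·[m, b]ᵀ = Mᵀz reads: 223·m + 31·b = -254;  31·m + 5·b = -33.
(Σx·x = 223, Σx = 31, Σ1 = 5, Σx·z = -254, Σz = -33.)
Eliminating b: 5·(row 1) − 31·(row 2) gives 154·m = 5·(-254) − 31·(-33) = -247, so m = -247/154.
Then b = ((-33) − 31·(-247/154))/5 = 515/154.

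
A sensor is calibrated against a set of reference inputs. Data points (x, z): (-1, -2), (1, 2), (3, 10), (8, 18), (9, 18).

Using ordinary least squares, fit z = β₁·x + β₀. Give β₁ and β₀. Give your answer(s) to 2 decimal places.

From the data, Σx·x = 156, Σx = 20, Σ1 = 5.
Right-hand side: Σx·z = 340, Σz = 46.
Determinant 156·5 − 20² = 380.
β₁ = (340·5 − 20·46)/380 = 39/19; β₀ = (156·46 − 20·340)/380 = 94/95.

β₁ = 2.05, β₀ = 0.99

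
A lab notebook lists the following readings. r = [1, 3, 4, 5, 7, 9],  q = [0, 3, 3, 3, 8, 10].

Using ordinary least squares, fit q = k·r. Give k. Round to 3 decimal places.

MᵀM·[k]ᵀ = Mᵀq reads: 181·k = 182.
Hence k = 182 / 181 ≈ 1.00552.

k = 1.006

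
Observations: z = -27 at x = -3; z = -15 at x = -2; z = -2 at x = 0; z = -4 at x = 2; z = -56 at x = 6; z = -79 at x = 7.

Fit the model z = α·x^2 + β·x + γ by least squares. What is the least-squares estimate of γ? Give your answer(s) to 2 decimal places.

Normal-equation sums: Σx^2·x^2 = 3810, Σx^2·x = 532, Σx^2 = 102, Σx·x = 102, Σx = 10, Σ1 = 6.
Right-hand side: Σx^2·z = -6206, Σx·z = -786, Σz = -183.
So MᵀM·[α, β, γ]ᵀ = Mᵀz: [[3810, 532, 102]; [532, 102, 10]; [102, 10, 6]]·[α, β, γ]ᵀ = [-6206, -786, -183]ᵀ.
Row-reducing yields α = -134977/69162, β = 60917/23054, γ = -119417/69162.

γ = -1.73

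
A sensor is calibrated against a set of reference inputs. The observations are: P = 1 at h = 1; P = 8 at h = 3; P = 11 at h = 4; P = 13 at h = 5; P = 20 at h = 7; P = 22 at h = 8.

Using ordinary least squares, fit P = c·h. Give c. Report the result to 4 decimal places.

c = 2.7439

Compute the Gram sums: Σh·h = 164.
And Σh·P = 450.
XᵀX·[c]ᵀ = XᵀP becomes [[164]]·[c]ᵀ = [450]ᵀ.
Hence c = 450 / 164 ≈ 2.7439.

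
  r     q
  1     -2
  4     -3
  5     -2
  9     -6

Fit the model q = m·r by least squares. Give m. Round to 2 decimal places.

m = -0.63

From the data, Σr·r = 123.
Right-hand side: Σr·q = -78.
Normal equations: [[123]]·[m]ᵀ = [-78]ᵀ.
Hence m = -78 / 123 ≈ -0.634146.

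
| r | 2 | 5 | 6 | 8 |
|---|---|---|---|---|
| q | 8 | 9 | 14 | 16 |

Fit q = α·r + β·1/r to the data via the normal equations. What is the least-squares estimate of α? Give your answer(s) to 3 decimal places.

α = 1.869

Sums needed: Σr·r = 129, Σr·1/r = 4, Σ1/r·1/r = 4801/14400.
Moment sums: Σr·q = 273, Σ1/r·q = 152/15.
Normal equations: [[129, 4]; [4, 4801/14400]]·[α, β]ᵀ = [273, 152/15]ᵀ.
Eliminating β: (4801/14400)·(row 1) − 4·(row 2) gives (129643/4800)·α = (4801/14400)·273 − 4·(152/15) = 80777/1600, so α = 242331/129643.
Then β = ((152/15) − 4·(242331/129643))/(4801/14400) = 1032960/129643.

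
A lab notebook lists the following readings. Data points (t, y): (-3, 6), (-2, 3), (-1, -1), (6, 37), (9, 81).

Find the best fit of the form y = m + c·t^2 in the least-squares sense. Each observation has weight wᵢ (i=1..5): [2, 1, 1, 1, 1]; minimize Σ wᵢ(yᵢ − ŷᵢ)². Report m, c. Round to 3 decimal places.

Sums needed: Σwᵢ·1 = 6, Σwᵢ·t^2 = 140, Σwᵢ·t^2·t^2 = 8036.
Moment sums: Σwᵢ·y = 132, Σwᵢ·t^2·y = 8012.
Normal equations: [[6, 140]; [140, 8036]]·[m, c]ᵀ = [132, 8012]ᵀ.
det = 6·8036 − 140² = 28616.
m = (132·8036 − 140·8012)/28616 = -1088/511; c = (6·8012 − 140·132)/28616 = 3699/3577.

m = -2.129, c = 1.034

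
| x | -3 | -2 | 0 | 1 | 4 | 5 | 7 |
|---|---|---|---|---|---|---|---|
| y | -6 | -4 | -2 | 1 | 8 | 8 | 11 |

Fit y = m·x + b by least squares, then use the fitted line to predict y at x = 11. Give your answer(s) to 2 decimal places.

ŷ = 18.82

The normal system MᵀM·[m, b]ᵀ = Mᵀy is [[104, 12]; [12, 7]]·[m, b]ᵀ = [176, 16]ᵀ.
Eliminating b: 7·(row 1) − 12·(row 2) gives 584·m = 7·176 − 12·16 = 1040, so m = 130/73.
Then b = (16 − 12·(130/73))/7 = -56/73.
At x = 11: ŷ = (130/73)·(11) + (-56/73)·(1) = 1374/73.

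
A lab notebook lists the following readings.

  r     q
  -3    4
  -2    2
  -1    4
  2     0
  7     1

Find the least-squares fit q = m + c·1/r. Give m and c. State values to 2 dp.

m = 1.57, c = -2.65

Entries of AᵀA: Σ1 = 5, Σ1/r = -25/21, Σ1/r·1/r = 1439/882.
Right-hand side: Σq = 11, Σ1/r·q = -130/21.
det = 5·(1439/882) − (-25/21)² = 5945/882.
m = (11·(1439/882) − (-25/21)·(-130/21))/(5945/882) = 9329/5945; c = (5·(-130/21) − (-25/21)·11)/(5945/882) = -3150/1189.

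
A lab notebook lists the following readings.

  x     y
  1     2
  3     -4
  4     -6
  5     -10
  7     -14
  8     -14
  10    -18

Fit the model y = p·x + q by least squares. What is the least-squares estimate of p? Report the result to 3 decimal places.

Setting ∂/∂p … = 0 gives: 264·p + 38·q = -474;  38·p + 7·q = -64.
det = 264·7 − 38² = 404.
p = ((-474)·7 − 38·(-64))/404 = -443/202; q = (264·(-64) − 38·(-474))/404 = 279/101.

p = -2.193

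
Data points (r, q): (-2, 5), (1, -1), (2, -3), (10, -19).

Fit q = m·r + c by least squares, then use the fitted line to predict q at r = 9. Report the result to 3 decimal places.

q̂ = -17.000

From the data, Σr·r = 109, Σr = 11, Σ1 = 4.
Right-hand side: Σr·q = -207, Σq = -18.
So MᵀM·[m, c]ᵀ = Mᵀq: [[109, 11]; [11, 4]]·[m, c]ᵀ = [-207, -18]ᵀ.
det = 109·4 − 11² = 315.
m = ((-207)·4 − 11·(-18))/315 = -2; c = (109·(-18) − 11·(-207))/315 = 1.
At r = 9: q̂ = (-2)·(9) + (1)·(1) = -17.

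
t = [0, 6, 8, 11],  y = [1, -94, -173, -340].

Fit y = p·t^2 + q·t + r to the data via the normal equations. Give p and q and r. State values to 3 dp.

The normal equations are: 20033·p + 2059·q + 221·r = -55596;  2059·p + 221·q + 25·r = -5688;  221·p + 25·q + 4·r = -606.
Inverting the 3×3 Gram matrix, [p, q, r]ᵀ = [-23975/7863, 20161/7863, 2456/2621]ᵀ.

p = -3.049, q = 2.564, r = 0.937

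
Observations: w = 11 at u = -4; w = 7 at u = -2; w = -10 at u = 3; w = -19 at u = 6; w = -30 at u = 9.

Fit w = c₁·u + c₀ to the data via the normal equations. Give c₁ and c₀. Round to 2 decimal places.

Forming AᵀA = [[146, 12]; [12, 5]] and Aᵀw = [-472, -41]ᵀ gives AᵀA·[c₁, c₀]ᵀ = Aᵀw.
Eliminating c₀: 5·(row 1) − 12·(row 2) gives 586·c₁ = 5·(-472) − 12·(-41) = -1868, so c₁ = -934/293.
Then c₀ = ((-41) − 12·(-934/293))/5 = -161/293.

c₁ = -3.19, c₀ = -0.55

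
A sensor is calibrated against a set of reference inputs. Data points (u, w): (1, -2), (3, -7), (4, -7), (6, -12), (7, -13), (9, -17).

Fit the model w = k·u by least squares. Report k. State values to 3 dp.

k = -1.911

With design matrix X, XᵀX = [[192]] and Xᵀw = [-367]ᵀ.
k = (-367)/192 = -1.91146.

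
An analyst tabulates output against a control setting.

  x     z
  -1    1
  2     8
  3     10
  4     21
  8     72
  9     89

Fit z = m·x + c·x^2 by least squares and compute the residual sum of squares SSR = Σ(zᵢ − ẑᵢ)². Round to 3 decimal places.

The normal system AᵀA·[m, c]ᵀ = Aᵀz is [[175, 1339]; [1339, 11011]]·[m, c]ᵀ = [1506, 12276]ᵀ.
Eliminating c: 11011·(row 1) − 1339·(row 2) gives 134004·m = 11011·1506 − 1339·12276 = 145002, so m = 1859/1718.
Then c = (12276 − 1339·(1859/1718))/11011 = 21961/22334.
Residuals: 12270/11167, 21247/11167, -23405/11167, 10485/11167, 4604/11167, -4309/11167; SSR = 116368/11167.

SSR = 10.421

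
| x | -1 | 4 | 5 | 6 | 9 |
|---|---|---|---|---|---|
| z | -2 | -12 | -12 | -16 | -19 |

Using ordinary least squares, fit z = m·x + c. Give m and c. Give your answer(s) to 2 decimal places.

Forming MᵀM = [[159, 23]; [23, 5]] and Mᵀz = [-373, -61]ᵀ gives MᵀM·[m, c]ᵀ = Mᵀz.
Δ = 159·5 − 23² = 266.
m = ((-373)·5 − 23·(-61))/266 = -33/19; c = (159·(-61) − 23·(-373))/266 = -80/19.

m = -1.74, c = -4.21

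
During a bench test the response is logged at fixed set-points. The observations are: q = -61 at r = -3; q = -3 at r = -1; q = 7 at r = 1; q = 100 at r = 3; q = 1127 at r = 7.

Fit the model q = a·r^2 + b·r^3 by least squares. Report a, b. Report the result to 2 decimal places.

Compute the Gram sums: Σr^2·r^2 = 2565, Σr^2·r^3 = 16807, Σr^3·r^3 = 119109.
Moment sums: Σr^2·q = 55578, Σr^3·q = 390918.
AᵀA·[a, b]ᵀ = Aᵀq becomes [[2565, 16807]; [16807, 119109]]·[a, b]ᵀ = [55578, 390918]ᵀ.
det = 2565·119109 − 16807² = 23039336.
a = (55578·119109 − 16807·390918)/23039336 = 6210147/2879917; b = (2565·390918 − 16807·55578)/23039336 = 8575653/2879917.

a = 2.16, b = 2.98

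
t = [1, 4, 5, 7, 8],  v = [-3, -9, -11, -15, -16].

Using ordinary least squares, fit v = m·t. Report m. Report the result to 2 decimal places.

The normal equations are: 155·m = -327.
Hence m = -327 / 155 ≈ -2.10968.

m = -2.11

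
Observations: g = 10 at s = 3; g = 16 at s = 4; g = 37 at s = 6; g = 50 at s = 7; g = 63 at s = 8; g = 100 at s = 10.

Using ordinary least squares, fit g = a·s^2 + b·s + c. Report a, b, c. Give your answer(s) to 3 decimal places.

The normal equations are: 18130·a + 2162·b + 274·c = 18160;  2162·a + 274·b + 38·c = 2170;  274·a + 38·b + 6·c = 276.
Row-reducing yields a = 193/195, b = -17/1950, c = 557/650.

a = 0.990, b = -0.009, c = 0.857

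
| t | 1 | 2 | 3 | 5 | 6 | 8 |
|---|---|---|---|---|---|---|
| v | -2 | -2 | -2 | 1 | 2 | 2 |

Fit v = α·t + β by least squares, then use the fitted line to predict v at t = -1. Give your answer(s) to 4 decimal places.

The normal system XᵀX·[α, β]ᵀ = Xᵀv is [[139, 25]; [25, 6]]·[α, β]ᵀ = [21, -1]ᵀ.
Δ = 139·6 − 25² = 209.
α = (21·6 − 25·(-1))/209 = 151/209; β = (139·(-1) − 25·21)/209 = -664/209.
At t = -1: v̂ = (151/209)·(-1) + (-664/209)·(1) = -815/209.

v̂ = -3.8995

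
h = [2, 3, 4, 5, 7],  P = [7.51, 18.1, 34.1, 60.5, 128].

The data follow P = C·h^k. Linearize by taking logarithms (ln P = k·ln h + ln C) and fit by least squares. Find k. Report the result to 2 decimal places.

Let Y = ln P. Fitting Y = k·ln h + ln C by least squares:
Σln h = 6.7334, Σ(ln h)² = 9.9861, Σln P = 17.3961, Σln h·ln P = 25.5162.
Equations: 9.9861·k + 6.7334·ln C = 25.5162;  6.7334·k + 5·ln C = 17.3961.
Solving (det = 4.5917): k = 2.27503, ln C = 0.41548.

k = 2.28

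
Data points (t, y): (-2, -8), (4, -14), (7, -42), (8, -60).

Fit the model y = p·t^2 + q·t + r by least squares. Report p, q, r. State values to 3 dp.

The normal system AᵀA·[p, q, r]ᵀ = Aᵀy is [[6769, 911, 133]; [911, 133, 17]; [133, 17, 4]]·[p, q, r]ᵀ = [-6154, -814, -124]ᵀ.
Inverting the 3×3 Gram matrix, [p, q, r]ᵀ = [-8051/7674, 3189/2558, -5429/3837]ᵀ.

p = -1.049, q = 1.247, r = -1.415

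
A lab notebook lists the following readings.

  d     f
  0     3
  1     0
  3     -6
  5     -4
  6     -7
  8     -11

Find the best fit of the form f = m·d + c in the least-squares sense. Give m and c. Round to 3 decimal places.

m = -1.541, c = 1.740

Forming AᵀA = [[135, 23]; [23, 6]] and Aᵀf = [-168, -25]ᵀ gives AᵀA·[m, c]ᵀ = Aᵀf.
det = 135·6 − 23² = 281.
m = ((-168)·6 − 23·(-25))/281 = -433/281; c = (135·(-25) − 23·(-168))/281 = 489/281.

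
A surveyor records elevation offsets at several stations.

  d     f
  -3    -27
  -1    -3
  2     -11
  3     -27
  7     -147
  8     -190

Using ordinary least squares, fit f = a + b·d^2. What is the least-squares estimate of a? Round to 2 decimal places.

With design matrix A, AᵀA = [[6, 136]; [136, 6676]] and Aᵀf = [-405, -19896]ᵀ.
Determinant 6·6676 − 136² = 21560.
a = ((-405)·6676 − 136·(-19896))/21560 = 519/5390; b = (6·(-19896) − 136·(-405))/21560 = -8037/2695.

a = 0.10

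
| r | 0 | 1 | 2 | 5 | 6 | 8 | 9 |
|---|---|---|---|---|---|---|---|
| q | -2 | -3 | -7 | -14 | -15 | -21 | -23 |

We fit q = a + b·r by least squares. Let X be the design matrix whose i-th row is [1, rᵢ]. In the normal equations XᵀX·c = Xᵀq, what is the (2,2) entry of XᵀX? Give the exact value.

211

Row 2 ↔ basis r, column 2 ↔ basis r, so (XᵀX)_{2,2} = Σᵢ (r)·(r) = (0)·(0) + (1)·(1) + (2)·(2) + (5)·(5) + (6)·(6) + (8)·(8) + (9)·(9) = 211.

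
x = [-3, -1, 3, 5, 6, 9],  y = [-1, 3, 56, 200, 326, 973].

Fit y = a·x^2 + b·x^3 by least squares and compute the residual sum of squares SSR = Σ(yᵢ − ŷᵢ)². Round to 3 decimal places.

Entries of MᵀM: Σx^2·x^2 = 8645, Σx^2·x^3 = 69949, Σx^3·x^3 = 595181.
And Σx^2·y = 96047, Σx^3·y = 806269.
MᵀM·[a, b]ᵀ = Mᵀy becomes [[8645, 69949]; [69949, 595181]]·[a, b]ᵀ = [96047, 806269]ᵀ.
det = 8645·595181 − 69949² = 252477144.
a = (96047·595181 − 69949·806269)/252477144 = 127939871/42079524; b = (8645·806269 − 69949·96047)/252477144 = 41967317/42079524.
Residuals: -5035067/3506627, 6711003/7013254, 11979491/7013254, -2375550/3506627, 3929083/3506627, -1160566/3506627; SSR = 54135319/7013254.

SSR = 7.719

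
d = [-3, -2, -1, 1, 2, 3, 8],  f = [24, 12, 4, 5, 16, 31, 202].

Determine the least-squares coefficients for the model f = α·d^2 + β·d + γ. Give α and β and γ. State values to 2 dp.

α = 2.99, β = 1.11, γ = 1.39

The normal system AᵀA·[α, β, γ]ᵀ = Aᵀf is [[4292, 512, 92]; [512, 92, 8]; [92, 8, 7]]·[α, β, γ]ᵀ = [13544, 1646, 294]ᵀ.
Solving the 3×3 system (Gaussian elimination) gives α = 39240/13111, β = 29215/26222, γ = 2606/1873.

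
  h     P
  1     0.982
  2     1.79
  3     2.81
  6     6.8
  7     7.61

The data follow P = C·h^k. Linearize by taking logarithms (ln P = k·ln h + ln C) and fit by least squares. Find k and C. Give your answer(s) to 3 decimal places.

k = 1.087, C = 0.911

With ln Pᵢ as the transformed response and ln hᵢ as the regressor:
Σln h = 5.5294, Σ(ln h)² = 8.6844, Σln P = 5.5436, Σln h·ln P = 8.9224.
Equations: 8.6844·k + 5.5294·ln C = 8.9224;  5.5294·k + 5·ln C = 5.5436.
Solving (det = 12.8473): k = 1.08655, ln C = -0.09287, so C = exp(-0.09287) = 0.91131.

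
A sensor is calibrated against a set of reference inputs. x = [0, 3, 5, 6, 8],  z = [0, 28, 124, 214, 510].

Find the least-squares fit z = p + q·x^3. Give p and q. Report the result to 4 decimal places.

Forming AᵀA = [[5, 880]; [880, 325154]] and Aᵀz = [876, 323600]ᵀ gives AᵀA·[p, q]ᵀ = Aᵀz.
Eliminating q: 325154·(row 1) − 880·(row 2) gives 851370·p = 325154·876 − 880·323600 = 66904, so p = 33452/425685.
Then q = (323600 − 880·(33452/425685))/325154 = 84712/85137.

p = 0.0786, q = 0.9950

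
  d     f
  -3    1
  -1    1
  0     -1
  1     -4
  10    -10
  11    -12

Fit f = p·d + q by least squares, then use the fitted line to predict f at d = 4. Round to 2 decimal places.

The normal system AᵀA·[p, q]ᵀ = Aᵀf is [[232, 18]; [18, 6]]·[p, q]ᵀ = [-240, -25]ᵀ.
Determinant 232·6 − 18² = 1068.
p = ((-240)·6 − 18·(-25))/1068 = -165/178; q = (232·(-25) − 18·(-240))/1068 = -370/267.
At d = 4: f̂ = (-165/178)·(4) + (-370/267)·(1) = -1360/267.

f̂ = -5.09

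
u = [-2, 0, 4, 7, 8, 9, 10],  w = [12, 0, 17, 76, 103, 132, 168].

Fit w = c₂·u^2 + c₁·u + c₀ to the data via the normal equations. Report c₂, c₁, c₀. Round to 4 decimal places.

c₂ = 1.9928, c₁ = -3.0074, c₀ = -1.3554

Normal-equation sums: Σu^2·u^2 = 23330, Σu^2·u = 2640, Σu^2 = 314, Σu·u = 314, Σu = 36, Σ1 = 7.
For Mᵀw: Σu^2·w = 38128, Σu·w = 4268, Σw = 508.
Normal equations: [[23330, 2640, 314]; [2640, 314, 36]; [314, 36, 7]]·[c₂, c₁, c₀]ᵀ = [38128, 4268, 508]ᵀ.
Inverting the 3×3 Gram matrix, [c₂, c₁, c₀]ᵀ = [489460/245609, -56818/18893, -47556/35087]ᵀ.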